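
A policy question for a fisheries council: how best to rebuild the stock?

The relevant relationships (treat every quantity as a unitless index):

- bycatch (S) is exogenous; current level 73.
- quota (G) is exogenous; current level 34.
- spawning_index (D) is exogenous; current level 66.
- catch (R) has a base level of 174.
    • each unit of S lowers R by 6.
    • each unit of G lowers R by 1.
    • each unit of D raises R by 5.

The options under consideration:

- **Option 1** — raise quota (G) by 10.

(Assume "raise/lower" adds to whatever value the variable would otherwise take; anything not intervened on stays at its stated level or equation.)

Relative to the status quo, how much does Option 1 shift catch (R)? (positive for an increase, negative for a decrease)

Baseline:
  S = 73
  G = 34
  D = 66
  R = 174 − 6·73 − 34 + 5·66 = 32
Option 1 (G + 10):
  S = 73
  G = 34 + 10 = 44
  D = 66
  R = 174 − 6·73 − 44 + 5·66 = 22
Change in R: 22 − 32 = -10

-10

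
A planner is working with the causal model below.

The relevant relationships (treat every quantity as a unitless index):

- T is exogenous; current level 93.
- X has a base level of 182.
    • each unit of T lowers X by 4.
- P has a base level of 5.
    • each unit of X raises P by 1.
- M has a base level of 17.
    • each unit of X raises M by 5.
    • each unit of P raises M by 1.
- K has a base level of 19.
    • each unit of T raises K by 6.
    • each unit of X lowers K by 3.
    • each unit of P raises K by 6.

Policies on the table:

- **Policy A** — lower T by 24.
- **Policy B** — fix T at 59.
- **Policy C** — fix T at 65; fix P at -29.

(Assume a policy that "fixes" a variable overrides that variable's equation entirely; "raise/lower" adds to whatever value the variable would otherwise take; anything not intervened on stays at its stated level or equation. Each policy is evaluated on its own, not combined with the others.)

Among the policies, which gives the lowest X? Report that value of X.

-94

Policy A (T − 24):
  T = 93 − 24 = 69
  X = 182 − 4·69 = -94
Policy B (T := 59):
  T = 59
  X = 182 − 4·59 = -54
Policy C (T := 65, P := -29):
  T = 65
  X = 182 − 4·65 = -78
Comparing — Policy A: X=-94, Policy B: X=-54, Policy C: X=-78. Lowest is -94 (Policy A).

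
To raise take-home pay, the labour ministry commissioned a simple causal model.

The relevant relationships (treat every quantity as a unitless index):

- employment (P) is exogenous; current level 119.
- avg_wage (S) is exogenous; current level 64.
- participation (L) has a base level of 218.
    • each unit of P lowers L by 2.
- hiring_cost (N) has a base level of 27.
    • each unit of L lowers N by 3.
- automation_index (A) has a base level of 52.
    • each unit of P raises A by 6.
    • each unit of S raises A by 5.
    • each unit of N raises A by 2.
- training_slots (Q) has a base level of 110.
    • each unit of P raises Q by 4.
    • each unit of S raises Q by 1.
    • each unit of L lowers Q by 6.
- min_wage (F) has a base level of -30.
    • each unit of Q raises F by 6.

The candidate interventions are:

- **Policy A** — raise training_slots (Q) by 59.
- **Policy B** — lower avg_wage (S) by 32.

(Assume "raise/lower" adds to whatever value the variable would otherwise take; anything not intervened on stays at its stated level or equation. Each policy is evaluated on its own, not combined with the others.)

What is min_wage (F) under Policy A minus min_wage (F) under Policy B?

546

Policy A (Q + 59):
  P = 119
  S = 64
  L = 218 − 2·119 = -20
  Q = 110 + 4·119 + 64 − 6·(-20) (+59 from intervention) = 829
  F = -30 + 6·829 = 4944
Policy B (S − 32):
  P = 119
  S = 64 − 32 = 32
  L = 218 − 2·119 = -20
  Q = 110 + 4·119 + 32 − 6·(-20) = 738
  F = -30 + 6·738 = 4398
F: 4944 − 4398 = 546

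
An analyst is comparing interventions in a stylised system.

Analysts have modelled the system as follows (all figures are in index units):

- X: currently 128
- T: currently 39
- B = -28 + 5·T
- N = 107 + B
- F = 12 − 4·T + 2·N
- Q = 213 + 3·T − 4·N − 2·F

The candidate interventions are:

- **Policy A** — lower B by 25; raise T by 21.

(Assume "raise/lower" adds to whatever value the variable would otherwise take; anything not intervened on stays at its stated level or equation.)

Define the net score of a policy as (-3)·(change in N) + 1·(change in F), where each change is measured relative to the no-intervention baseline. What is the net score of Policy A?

-164

Baseline:
  T = 39
  B = -28 + 5·39 = 167
  N = 107 + 167 = 274
  F = 12 − 4·39 + 2·274 = 404
Policy A (B − 25, T + 21):
  T = 39 + 21 = 60
  B = -28 + 5·60 (−25 from intervention) = 247
  N = 107 + 247 = 354
  F = 12 − 4·60 + 2·354 = 480
ΔN = 354 − 274 = 80; ΔF = 480 − 404 = 76
Score = (-3)·80 + 1·76 = -164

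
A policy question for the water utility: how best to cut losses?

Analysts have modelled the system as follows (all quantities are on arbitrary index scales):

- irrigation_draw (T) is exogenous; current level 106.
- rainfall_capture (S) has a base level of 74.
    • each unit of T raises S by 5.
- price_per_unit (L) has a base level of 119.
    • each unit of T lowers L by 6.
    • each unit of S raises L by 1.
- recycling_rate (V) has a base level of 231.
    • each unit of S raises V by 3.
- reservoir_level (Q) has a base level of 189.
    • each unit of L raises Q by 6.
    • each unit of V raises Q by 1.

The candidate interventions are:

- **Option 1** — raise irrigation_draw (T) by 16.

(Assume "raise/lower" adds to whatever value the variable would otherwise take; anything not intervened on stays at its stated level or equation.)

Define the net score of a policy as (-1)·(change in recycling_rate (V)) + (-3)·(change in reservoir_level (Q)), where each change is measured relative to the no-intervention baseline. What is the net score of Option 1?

-672

Baseline:
  T = 106
  S = 74 + 5·106 = 604
  L = 119 − 6·106 + 604 = 87
  V = 231 + 3·604 = 2043
  Q = 189 + 6·87 + 2043 = 2754
Option 1 (T + 16):
  T = 106 + 16 = 122
  S = 74 + 5·122 = 684
  L = 119 − 6·122 + 684 = 71
  V = 231 + 3·684 = 2283
  Q = 189 + 6·71 + 2283 = 2898
ΔV = 2283 − 2043 = 240; ΔQ = 2898 − 2754 = 144
Score = (-1)·240 + (-3)·144 = -672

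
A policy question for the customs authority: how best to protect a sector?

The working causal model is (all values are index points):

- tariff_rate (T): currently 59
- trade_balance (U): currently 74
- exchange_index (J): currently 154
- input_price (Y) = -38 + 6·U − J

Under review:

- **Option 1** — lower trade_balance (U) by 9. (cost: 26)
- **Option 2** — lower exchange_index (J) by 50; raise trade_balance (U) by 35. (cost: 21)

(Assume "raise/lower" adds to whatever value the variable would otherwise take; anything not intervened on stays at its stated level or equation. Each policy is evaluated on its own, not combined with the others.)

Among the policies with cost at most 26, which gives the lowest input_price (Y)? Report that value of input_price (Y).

Option 1 (U − 9):
  U = 74 − 9 = 65
  J = 154
  Y = -38 + 6·65 − 154 = 198
Option 2 (J − 50, U + 35):
  U = 74 + 35 = 109
  J = 154 − 50 = 104
  Y = -38 + 6·109 − 104 = 512
Comparing — Option 1: Y=198, Option 2: Y=512. Lowest is 198 (Option 1).

198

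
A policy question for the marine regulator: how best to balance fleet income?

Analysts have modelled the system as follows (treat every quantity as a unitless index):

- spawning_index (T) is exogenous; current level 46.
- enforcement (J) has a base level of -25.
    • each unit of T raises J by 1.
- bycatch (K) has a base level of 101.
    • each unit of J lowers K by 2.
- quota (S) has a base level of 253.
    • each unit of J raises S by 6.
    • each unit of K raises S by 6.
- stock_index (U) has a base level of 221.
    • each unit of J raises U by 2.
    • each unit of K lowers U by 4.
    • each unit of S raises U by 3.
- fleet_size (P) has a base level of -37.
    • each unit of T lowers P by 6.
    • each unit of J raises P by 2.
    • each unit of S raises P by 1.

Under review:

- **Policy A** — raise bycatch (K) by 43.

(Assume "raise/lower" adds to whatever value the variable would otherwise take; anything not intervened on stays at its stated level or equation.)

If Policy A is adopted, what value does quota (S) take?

Policy A (K + 43):
  T = 46
  J = -25 + 46 = 21
  K = 101 − 2·21 (+43 from intervention) = 102
  S = 253 + 6·21 + 6·102 = 991

991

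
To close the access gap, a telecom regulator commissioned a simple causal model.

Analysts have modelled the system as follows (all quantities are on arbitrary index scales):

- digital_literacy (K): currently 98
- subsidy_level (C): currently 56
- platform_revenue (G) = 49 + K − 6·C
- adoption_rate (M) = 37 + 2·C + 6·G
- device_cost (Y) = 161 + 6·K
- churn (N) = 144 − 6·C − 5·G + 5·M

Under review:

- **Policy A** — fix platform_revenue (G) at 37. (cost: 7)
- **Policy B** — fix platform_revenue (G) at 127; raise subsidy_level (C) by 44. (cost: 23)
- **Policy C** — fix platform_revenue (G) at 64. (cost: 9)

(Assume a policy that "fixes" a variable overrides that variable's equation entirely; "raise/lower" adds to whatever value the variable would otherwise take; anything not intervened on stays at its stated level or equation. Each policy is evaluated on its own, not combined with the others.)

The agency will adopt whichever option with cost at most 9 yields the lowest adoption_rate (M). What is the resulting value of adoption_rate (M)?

Policy A (G := 37):
  K = 98
  C = 56
  G = 37
  M = 37 + 2·56 + 6·37 = 371
Policy C (G := 64):
  K = 98
  C = 56
  G = 64
  M = 37 + 2·56 + 6·64 = 533
Comparing — Policy A: M=371, Policy C: M=533. Lowest is 371 (Policy A).

371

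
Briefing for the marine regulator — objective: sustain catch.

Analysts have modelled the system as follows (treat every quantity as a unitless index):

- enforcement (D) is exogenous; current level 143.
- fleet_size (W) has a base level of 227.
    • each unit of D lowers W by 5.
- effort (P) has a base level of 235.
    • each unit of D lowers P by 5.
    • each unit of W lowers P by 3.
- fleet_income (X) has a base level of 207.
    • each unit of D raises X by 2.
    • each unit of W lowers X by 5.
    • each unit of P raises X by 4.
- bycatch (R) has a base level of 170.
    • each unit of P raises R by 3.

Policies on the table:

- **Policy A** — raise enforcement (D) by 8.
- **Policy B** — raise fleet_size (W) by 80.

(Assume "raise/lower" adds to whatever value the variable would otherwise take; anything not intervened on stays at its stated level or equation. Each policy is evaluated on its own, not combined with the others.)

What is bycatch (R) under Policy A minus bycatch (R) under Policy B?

Policy A (D + 8):
  D = 143 + 8 = 151
  W = 227 − 5·151 = -528
  P = 235 − 5·151 − 3·(-528) = 1064
  R = 170 + 3·1064 = 3362
Policy B (W + 80):
  D = 143
  W = 227 − 5·143 (+80 from intervention) = -408
  P = 235 − 5·143 − 3·(-408) = 744
  R = 170 + 3·744 = 2402
R: 3362 − 2402 = 960

960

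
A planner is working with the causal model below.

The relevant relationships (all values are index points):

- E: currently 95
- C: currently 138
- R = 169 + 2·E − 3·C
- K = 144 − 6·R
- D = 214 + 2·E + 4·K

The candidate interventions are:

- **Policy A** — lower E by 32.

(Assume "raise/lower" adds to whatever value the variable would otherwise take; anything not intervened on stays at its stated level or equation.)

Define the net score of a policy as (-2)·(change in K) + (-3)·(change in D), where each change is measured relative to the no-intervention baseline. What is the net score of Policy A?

-5184

Baseline:
  E = 95
  C = 138
  R = 169 + 2·95 − 3·138 = -55
  K = 144 − 6·(-55) = 474
  D = 214 + 2·95 + 4·474 = 2300
Policy A (E − 32):
  E = 95 − 32 = 63
  C = 138
  R = 169 + 2·63 − 3·138 = -119
  K = 144 − 6·(-119) = 858
  D = 214 + 2·63 + 4·858 = 3772
ΔK = 858 − 474 = 384; ΔD = 3772 − 2300 = 1472
Score = (-2)·384 + (-3)·1472 = -5184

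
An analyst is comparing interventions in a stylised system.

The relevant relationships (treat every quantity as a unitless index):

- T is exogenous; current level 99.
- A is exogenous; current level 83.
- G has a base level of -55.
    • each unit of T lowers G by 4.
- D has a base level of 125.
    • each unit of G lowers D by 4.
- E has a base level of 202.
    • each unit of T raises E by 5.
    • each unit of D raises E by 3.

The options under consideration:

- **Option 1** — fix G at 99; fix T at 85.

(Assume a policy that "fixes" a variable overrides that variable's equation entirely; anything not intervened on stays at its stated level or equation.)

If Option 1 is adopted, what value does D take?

Option 1 (G := 99, T := 85):
  T = 85
  G = 99
  D = 125 − 4·99 = -271

-271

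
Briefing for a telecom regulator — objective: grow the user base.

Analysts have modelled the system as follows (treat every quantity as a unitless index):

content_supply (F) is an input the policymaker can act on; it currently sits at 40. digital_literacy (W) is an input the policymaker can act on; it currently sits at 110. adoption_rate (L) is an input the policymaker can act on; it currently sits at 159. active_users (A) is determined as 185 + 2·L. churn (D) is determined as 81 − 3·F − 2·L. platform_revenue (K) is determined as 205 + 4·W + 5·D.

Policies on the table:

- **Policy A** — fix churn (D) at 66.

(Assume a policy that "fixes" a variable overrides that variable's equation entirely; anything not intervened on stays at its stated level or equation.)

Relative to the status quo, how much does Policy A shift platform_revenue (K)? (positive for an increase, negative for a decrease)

Baseline:
  F = 40
  W = 110
  L = 159
  D = 81 − 3·40 − 2·159 = -357
  K = 205 + 4·110 + 5·(-357) = -1140
Policy A (D := 66):
  F = 40
  W = 110
  L = 159
  D = 66
  K = 205 + 4·110 + 5·66 = 975
Change in K: 975 − (-1140) = 2115

2115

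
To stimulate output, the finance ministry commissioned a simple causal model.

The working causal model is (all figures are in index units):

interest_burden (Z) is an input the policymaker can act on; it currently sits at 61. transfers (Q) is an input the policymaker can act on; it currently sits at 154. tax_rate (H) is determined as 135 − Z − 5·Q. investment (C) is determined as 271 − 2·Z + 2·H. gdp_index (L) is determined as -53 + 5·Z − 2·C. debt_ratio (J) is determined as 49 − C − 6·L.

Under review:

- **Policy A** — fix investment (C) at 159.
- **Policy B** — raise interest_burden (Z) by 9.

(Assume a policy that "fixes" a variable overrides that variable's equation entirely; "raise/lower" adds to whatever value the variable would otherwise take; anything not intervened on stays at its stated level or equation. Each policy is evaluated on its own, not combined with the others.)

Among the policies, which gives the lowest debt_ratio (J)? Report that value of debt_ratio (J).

Policy A (C := 159):
  Z = 61
  Q = 154
  H = 135 − 61 − 5·154 = -696
  C = 159
  L = -53 + 5·61 − 2·159 = -66
  J = 49 − 159 − 6·(-66) = 286
Policy B (Z + 9):
  Z = 61 + 9 = 70
  Q = 154
  H = 135 − 70 − 5·154 = -705
  C = 271 − 2·70 + 2·(-705) = -1279
  L = -53 + 5·70 − 2·(-1279) = 2855
  J = 49 − (-1279) − 6·2855 = -15802
Comparing — Policy A: J=286, Policy B: J=-15802. Lowest is -15802 (Policy B).

-15802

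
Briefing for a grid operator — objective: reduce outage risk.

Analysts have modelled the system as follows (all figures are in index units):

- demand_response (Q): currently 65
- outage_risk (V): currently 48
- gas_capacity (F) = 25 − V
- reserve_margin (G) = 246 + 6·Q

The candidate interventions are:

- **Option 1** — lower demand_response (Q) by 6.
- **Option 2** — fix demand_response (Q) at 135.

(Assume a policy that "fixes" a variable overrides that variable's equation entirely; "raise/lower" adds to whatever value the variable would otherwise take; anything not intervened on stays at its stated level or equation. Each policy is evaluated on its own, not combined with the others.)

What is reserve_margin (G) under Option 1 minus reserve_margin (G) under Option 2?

-456

Option 1 (Q − 6):
  Q = 65 − 6 = 59
  G = 246 + 6·59 = 600
Option 2 (Q := 135):
  Q = 135
  G = 246 + 6·135 = 1056
G: 600 − 1056 = -456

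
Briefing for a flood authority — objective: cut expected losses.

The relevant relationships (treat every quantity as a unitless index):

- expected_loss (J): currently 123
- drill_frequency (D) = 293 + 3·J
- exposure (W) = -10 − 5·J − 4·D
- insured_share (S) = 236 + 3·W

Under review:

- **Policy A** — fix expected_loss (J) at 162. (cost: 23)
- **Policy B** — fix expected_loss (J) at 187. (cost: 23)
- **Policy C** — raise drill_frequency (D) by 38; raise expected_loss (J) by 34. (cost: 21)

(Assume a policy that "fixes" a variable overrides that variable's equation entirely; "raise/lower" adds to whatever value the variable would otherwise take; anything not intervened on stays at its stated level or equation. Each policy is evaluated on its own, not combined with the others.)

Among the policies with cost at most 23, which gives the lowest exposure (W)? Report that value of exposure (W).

-4361

Policy A (J := 162):
  J = 162
  D = 293 + 3·162 = 779
  W = -10 − 5·162 − 4·779 = -3936
Policy B (J := 187):
  J = 187
  D = 293 + 3·187 = 854
  W = -10 − 5·187 − 4·854 = -4361
Policy C (D + 38, J + 34):
  J = 123 + 34 = 157
  D = 293 + 3·157 (+38 from intervention) = 802
  W = -10 − 5·157 − 4·802 = -4003
Comparing — Policy A: W=-3936, Policy B: W=-4361, Policy C: W=-4003. Lowest is -4361 (Policy B).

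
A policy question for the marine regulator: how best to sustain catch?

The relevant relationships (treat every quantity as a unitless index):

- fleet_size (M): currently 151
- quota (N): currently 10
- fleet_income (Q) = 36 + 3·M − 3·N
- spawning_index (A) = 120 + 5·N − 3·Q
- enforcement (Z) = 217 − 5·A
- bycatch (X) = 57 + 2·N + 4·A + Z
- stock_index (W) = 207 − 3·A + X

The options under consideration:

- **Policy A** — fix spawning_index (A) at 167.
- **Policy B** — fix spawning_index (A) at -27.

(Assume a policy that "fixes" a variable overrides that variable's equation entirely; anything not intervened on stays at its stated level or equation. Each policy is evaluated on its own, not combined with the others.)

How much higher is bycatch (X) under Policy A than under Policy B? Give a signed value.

-194

Policy A (A := 167):
  M = 151
  N = 10
  Q = 36 + 3·151 − 3·10 = 459
  A = 167
  Z = 217 − 5·167 = -618
  X = 57 + 2·10 + 4·167 + (-618) = 127
Policy B (A := -27):
  M = 151
  N = 10
  Q = 36 + 3·151 − 3·10 = 459
  A = -27
  Z = 217 − 5·(-27) = 352
  X = 57 + 2·10 + 4·(-27) + 352 = 321
X: 127 − 321 = -194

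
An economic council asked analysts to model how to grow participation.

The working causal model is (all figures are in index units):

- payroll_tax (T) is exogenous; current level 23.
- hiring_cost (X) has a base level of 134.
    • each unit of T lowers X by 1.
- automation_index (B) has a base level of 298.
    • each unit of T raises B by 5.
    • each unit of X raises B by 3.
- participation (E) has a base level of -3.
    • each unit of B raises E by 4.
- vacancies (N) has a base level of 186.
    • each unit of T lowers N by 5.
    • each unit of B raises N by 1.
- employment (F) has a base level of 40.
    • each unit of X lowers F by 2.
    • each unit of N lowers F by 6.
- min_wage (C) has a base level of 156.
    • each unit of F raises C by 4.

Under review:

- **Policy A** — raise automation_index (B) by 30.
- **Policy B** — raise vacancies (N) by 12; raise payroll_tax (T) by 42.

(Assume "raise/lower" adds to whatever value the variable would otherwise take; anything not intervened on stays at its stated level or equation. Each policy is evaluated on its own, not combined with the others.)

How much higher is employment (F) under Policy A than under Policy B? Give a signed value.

-948

Policy A (B + 30):
  T = 23
  X = 134 − 23 = 111
  B = 298 + 5·23 + 3·111 (+30 from intervention) = 776
  N = 186 − 5·23 + 776 = 847
  F = 40 − 2·111 − 6·847 = -5264
Policy B (N + 12, T + 42):
  T = 23 + 42 = 65
  X = 134 − 65 = 69
  B = 298 + 5·65 + 3·69 = 830
  N = 186 − 5·65 + 830 (+12 from intervention) = 703
  F = 40 − 2·69 − 6·703 = -4316
F: -5264 − (-4316) = -948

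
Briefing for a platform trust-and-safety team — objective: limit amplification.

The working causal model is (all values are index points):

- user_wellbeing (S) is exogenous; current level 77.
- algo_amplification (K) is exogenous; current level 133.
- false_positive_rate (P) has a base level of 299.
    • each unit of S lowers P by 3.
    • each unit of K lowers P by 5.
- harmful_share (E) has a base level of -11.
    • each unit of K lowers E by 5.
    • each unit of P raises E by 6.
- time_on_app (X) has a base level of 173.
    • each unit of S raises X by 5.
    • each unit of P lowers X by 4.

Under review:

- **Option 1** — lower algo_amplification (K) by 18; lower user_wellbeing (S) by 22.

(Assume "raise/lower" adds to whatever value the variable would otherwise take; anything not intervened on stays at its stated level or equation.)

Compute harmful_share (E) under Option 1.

Option 1 (K − 18, S − 22):
  S = 77 − 22 = 55
  K = 133 − 18 = 115
  P = 299 − 3·55 − 5·115 = -441
  E = -11 − 5·115 + 6·(-441) = -3232

-3232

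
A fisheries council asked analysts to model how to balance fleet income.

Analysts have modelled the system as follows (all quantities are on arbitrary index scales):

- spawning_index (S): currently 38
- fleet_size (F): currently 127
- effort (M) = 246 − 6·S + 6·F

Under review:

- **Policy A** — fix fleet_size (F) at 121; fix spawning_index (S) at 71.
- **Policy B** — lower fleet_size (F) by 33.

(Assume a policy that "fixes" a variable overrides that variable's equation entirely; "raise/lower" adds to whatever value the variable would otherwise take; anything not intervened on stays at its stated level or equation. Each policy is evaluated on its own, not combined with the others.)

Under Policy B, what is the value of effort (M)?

582

Policy B (F − 33):
  S = 38
  F = 127 − 33 = 94
  M = 246 − 6·38 + 6·94 = 582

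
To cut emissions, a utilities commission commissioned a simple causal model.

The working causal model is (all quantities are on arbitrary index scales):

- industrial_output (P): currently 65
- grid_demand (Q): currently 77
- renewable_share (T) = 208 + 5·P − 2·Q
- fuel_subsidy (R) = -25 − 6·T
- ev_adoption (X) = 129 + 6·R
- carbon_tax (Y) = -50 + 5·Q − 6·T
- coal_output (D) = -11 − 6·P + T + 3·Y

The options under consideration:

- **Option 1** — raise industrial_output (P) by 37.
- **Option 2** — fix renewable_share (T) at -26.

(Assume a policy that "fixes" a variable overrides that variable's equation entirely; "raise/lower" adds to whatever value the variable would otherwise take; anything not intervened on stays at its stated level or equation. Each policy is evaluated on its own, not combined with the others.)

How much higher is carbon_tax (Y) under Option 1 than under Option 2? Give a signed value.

Option 1 (P + 37):
  P = 65 + 37 = 102
  Q = 77
  T = 208 + 5·102 − 2·77 = 564
  Y = -50 + 5·77 − 6·564 = -3049
Option 2 (T := -26):
  P = 65
  Q = 77
  T = -26
  Y = -50 + 5·77 − 6·(-26) = 491
Y: -3049 − 491 = -3540

-3540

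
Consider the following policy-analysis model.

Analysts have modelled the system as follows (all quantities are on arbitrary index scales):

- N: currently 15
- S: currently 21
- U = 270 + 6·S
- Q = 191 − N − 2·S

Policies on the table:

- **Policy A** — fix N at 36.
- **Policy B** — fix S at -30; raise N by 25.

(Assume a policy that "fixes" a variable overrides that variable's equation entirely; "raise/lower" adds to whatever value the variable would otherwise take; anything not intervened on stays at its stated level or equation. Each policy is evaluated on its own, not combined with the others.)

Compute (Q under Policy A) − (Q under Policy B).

-98

Policy A (N := 36):
  N = 36
  S = 21
  Q = 191 − 36 − 2·21 = 113
Policy B (S := -30, N + 25):
  N = 15 + 25 = 40
  S = -30
  Q = 191 − 40 − 2·(-30) = 211
Q: 113 − 211 = -98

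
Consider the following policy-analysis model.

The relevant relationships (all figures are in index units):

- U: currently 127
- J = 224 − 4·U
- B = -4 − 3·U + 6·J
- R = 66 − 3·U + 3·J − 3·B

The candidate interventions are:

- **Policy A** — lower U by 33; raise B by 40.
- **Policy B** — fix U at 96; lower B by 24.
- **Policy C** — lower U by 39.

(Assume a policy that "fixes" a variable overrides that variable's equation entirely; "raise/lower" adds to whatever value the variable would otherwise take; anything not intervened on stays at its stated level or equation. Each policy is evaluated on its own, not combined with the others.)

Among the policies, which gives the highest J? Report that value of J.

-128

Policy A (U − 33, B + 40):
  U = 127 − 33 = 94
  J = 224 − 4·94 = -152
Policy B (U := 96, B − 24):
  U = 96
  J = 224 − 4·96 = -160
Policy C (U − 39):
  U = 127 − 39 = 88
  J = 224 − 4·88 = -128
Comparing — Policy A: J=-152, Policy B: J=-160, Policy C: J=-128. Highest is -128 (Policy C).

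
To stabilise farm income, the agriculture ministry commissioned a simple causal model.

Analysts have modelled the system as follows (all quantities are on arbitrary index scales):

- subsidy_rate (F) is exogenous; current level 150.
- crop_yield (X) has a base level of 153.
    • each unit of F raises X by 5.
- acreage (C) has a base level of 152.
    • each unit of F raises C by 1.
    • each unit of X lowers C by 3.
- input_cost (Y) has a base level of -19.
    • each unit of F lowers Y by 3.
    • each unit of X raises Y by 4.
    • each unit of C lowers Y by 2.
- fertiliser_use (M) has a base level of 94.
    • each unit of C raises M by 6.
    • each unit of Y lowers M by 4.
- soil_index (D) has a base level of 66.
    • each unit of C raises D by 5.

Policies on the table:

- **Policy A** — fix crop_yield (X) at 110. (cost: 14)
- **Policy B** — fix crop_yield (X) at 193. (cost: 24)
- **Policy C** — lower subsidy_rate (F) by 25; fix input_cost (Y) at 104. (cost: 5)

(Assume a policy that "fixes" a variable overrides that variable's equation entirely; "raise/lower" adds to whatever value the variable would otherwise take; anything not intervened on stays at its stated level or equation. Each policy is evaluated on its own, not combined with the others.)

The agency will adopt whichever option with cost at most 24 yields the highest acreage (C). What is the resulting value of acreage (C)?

Policy A (X := 110):
  F = 150
  X = 110
  C = 152 + 150 − 3·110 = -28
Policy B (X := 193):
  F = 150
  X = 193
  C = 152 + 150 − 3·193 = -277
Policy C (F − 25, Y := 104):
  F = 150 − 25 = 125
  X = 153 + 5·125 = 778
  C = 152 + 125 − 3·778 = -2057
Comparing — Policy A: C=-28, Policy B: C=-277, Policy C: C=-2057. Highest is -28 (Policy A).

-28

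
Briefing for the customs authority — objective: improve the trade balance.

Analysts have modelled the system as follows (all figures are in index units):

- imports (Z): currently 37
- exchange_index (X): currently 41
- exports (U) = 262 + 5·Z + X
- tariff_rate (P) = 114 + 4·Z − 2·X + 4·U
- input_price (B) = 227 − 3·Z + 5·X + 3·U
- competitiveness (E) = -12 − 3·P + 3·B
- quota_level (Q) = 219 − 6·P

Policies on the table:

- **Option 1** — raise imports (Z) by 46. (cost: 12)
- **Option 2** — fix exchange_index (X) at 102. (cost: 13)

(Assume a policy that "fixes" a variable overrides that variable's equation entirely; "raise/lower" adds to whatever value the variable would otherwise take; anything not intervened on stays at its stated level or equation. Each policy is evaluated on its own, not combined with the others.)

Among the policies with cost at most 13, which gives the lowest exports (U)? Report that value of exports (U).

549

Option 1 (Z + 46):
  Z = 37 + 46 = 83
  X = 41
  U = 262 + 5·83 + 41 = 718
Option 2 (X := 102):
  Z = 37
  X = 102
  U = 262 + 5·37 + 102 = 549
Comparing — Option 1: U=718, Option 2: U=549. Lowest is 549 (Option 2).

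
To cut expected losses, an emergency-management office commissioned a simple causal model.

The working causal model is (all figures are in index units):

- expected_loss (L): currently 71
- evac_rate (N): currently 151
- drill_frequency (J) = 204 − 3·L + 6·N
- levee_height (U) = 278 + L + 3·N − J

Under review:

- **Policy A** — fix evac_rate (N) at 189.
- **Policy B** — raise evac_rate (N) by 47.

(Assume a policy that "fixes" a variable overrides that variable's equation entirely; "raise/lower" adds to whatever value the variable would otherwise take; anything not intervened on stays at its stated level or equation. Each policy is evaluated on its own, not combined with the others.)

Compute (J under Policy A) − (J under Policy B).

-54

Policy A (N := 189):
  L = 71
  N = 189
  J = 204 − 3·71 + 6·189 = 1125
Policy B (N + 47):
  L = 71
  N = 151 + 47 = 198
  J = 204 − 3·71 + 6·198 = 1179
J: 1125 − 1179 = -54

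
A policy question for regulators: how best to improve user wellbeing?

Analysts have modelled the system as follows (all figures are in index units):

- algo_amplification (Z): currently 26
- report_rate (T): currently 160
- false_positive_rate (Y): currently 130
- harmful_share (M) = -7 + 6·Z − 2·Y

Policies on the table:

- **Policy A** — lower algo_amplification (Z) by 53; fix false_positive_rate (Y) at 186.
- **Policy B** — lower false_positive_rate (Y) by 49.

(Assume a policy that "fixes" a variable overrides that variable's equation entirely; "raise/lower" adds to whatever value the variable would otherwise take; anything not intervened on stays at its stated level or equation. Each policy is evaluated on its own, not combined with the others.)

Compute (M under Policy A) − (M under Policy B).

Policy A (Z − 53, Y := 186):
  Z = 26 − 53 = -27
  Y = 186
  M = -7 + 6·(-27) − 2·186 = -541
Policy B (Y − 49):
  Z = 26
  Y = 130 − 49 = 81
  M = -7 + 6·26 − 2·81 = -13
M: -541 − (-13) = -528

-528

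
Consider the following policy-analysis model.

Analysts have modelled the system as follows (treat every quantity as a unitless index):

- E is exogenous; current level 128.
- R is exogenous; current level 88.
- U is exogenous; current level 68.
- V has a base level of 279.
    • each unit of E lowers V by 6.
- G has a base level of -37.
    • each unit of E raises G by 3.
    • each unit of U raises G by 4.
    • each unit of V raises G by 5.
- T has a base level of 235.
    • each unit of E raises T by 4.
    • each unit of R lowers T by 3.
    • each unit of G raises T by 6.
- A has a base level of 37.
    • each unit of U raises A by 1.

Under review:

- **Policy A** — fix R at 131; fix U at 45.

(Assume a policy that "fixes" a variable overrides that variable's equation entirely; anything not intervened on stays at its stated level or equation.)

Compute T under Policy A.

Policy A (R := 131, U := 45):
  E = 128
  R = 131
  U = 45
  V = 279 − 6·128 = -489
  G = -37 + 3·128 + 4·45 + 5·(-489) = -1918
  T = 235 + 4·128 − 3·131 + 6·(-1918) = -11154

-11154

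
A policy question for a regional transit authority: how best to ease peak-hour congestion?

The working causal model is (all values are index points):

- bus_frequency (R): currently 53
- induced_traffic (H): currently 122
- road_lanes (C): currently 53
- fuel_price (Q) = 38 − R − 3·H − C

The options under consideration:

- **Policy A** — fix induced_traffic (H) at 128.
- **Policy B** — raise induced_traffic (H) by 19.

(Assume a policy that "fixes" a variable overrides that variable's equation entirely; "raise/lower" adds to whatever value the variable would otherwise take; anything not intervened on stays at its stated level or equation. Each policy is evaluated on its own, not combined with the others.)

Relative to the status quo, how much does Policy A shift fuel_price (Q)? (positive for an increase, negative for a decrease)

Baseline:
  R = 53
  H = 122
  C = 53
  Q = 38 − 53 − 3·122 − 53 = -434
Policy A (H := 128):
  R = 53
  H = 128
  C = 53
  Q = 38 − 53 − 3·128 − 53 = -452
Change in Q: -452 − (-434) = -18

-18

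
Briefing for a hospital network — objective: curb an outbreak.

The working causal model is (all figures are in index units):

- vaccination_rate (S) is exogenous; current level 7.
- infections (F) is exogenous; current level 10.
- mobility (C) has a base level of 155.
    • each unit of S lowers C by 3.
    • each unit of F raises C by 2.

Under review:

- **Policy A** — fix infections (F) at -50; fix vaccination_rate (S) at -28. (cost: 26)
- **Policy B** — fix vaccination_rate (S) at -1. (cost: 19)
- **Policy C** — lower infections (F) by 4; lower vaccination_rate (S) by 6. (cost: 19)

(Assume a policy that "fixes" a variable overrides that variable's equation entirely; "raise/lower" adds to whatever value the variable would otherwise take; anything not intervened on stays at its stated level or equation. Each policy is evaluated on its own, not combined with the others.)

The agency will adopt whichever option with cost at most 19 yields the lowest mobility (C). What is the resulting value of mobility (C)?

Policy B (S := -1):
  S = -1
  F = 10
  C = 155 − 3·(-1) + 2·10 = 178
Policy C (F − 4, S − 6):
  S = 7 − 6 = 1
  F = 10 − 4 = 6
  C = 155 − 3·1 + 2·6 = 164
Comparing — Policy B: C=178, Policy C: C=164. Lowest is 164 (Policy C).

164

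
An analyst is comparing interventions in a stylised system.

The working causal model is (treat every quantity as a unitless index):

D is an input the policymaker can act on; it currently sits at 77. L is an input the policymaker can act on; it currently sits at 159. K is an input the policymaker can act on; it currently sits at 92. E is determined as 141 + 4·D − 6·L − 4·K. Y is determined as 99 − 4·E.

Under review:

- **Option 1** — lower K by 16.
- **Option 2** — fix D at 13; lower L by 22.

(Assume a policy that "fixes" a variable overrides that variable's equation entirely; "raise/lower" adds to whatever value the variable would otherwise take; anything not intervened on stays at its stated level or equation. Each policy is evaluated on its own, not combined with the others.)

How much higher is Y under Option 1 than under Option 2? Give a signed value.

Option 1 (K − 16):
  D = 77
  L = 159
  K = 92 − 16 = 76
  E = 141 + 4·77 − 6·159 − 4·76 = -809
  Y = 99 − 4·(-809) = 3335
Option 2 (D := 13, L − 22):
  D = 13
  L = 159 − 22 = 137
  K = 92
  E = 141 + 4·13 − 6·137 − 4·92 = -997
  Y = 99 − 4·(-997) = 4087
Y: 3335 − 4087 = -752

-752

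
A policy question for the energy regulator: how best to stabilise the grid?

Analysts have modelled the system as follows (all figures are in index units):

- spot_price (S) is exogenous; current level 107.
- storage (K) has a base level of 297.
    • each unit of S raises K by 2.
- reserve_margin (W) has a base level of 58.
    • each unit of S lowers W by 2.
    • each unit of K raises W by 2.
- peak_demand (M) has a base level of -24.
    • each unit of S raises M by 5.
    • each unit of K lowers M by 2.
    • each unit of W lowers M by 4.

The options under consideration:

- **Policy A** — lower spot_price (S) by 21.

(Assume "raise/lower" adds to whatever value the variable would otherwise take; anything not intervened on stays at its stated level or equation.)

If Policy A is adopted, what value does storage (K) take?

469

Policy A (S − 21):
  S = 107 − 21 = 86
  K = 297 + 2·86 = 469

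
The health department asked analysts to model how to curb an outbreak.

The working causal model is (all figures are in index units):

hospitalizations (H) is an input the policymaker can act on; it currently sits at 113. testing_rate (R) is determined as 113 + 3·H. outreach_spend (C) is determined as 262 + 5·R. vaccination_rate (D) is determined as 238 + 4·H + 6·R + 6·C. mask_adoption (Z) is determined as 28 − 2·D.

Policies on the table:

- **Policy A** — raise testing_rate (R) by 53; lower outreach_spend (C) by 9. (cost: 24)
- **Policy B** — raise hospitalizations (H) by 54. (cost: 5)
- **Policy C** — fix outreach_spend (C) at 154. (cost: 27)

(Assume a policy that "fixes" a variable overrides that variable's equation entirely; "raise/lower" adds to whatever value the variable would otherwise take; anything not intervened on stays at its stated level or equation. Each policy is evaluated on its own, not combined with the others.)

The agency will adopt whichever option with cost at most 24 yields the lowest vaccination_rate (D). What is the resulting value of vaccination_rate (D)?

20388

Policy A (R + 53, C − 9):
  H = 113
  R = 113 + 3·113 (+53 from intervention) = 505
  C = 262 + 5·505 (−9 from intervention) = 2778
  D = 238 + 4·113 + 6·505 + 6·2778 = 20388
Policy B (H + 54):
  H = 113 + 54 = 167
  R = 113 + 3·167 = 614
  C = 262 + 5·614 = 3332
  D = 238 + 4·167 + 6·614 + 6·3332 = 24582
Comparing — Policy A: D=20388, Policy B: D=24582. Lowest is 20388 (Policy A).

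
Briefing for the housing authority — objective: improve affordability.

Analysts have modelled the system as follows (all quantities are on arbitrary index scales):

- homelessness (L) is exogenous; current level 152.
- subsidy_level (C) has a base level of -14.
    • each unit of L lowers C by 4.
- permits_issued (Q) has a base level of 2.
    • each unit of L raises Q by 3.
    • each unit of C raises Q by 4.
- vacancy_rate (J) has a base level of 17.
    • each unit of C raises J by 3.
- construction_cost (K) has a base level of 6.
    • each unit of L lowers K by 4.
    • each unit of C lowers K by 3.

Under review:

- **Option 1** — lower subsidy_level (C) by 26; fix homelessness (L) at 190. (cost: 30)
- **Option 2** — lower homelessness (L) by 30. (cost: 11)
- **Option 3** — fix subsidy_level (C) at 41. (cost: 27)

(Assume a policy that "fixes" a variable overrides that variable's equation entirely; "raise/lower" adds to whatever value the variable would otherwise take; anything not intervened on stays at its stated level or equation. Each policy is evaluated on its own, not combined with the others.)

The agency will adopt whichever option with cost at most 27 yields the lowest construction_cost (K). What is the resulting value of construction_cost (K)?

Option 2 (L − 30):
  L = 152 − 30 = 122
  C = -14 − 4·122 = -502
  K = 6 − 4·122 − 3·(-502) = 1024
Option 3 (C := 41):
  L = 152
  C = 41
  K = 6 − 4·152 − 3·41 = -725
Comparing — Option 2: K=1024, Option 3: K=-725. Lowest is -725 (Option 3).

-725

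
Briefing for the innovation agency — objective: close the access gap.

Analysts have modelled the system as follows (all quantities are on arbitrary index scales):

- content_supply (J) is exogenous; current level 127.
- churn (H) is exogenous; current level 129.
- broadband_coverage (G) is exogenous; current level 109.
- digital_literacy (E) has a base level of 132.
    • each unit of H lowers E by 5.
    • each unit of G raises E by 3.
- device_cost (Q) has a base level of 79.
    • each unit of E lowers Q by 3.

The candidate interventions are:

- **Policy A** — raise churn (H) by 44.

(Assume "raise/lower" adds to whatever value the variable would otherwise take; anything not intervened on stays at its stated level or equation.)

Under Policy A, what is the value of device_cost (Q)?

Policy A (H + 44):
  H = 129 + 44 = 173
  G = 109
  E = 132 − 5·173 + 3·109 = -406
  Q = 79 − 3·(-406) = 1297

1297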